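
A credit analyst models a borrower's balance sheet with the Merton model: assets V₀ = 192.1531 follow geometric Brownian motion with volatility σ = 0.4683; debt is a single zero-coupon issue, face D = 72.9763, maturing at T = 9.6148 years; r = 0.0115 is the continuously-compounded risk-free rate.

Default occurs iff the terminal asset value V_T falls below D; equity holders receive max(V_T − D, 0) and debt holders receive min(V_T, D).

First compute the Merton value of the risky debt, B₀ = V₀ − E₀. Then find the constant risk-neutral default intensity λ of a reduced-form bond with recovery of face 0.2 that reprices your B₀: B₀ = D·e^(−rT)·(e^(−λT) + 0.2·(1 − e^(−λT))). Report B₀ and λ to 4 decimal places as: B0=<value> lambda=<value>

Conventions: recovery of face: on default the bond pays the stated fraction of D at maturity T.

Apply the equity-as-call identities (strike 72.9763, horizon 9.6148 years):
d₁ = [ln(V₀/D) + (r + σ²/2)T] / (σ√T)
   = [ln(192.1531/72.9763) + (0.0115 + 0.5·0.4683²)·9.6148] / (0.4683·√9.6148)
   = [0.968158 + 1.164857] / 1.452093 = 1.468924
d₂ = d₁ − σ√T = 1.468924 − 1.452093 = 0.016832
N(d₁) = 0.929073,  N(d₂) = 0.506715,  e^(−rT) = 0.895323
E₀ = V₀·N(d₁) − D·e^(−rT)·N(d₂)
   = 192.1531·0.929073 − 72.9763·0.895323·0.506715 = 145.416911
B₀ = V₀ − E₀ = 192.1531 − 145.416911 = 46.736189
e^(−λT) = (B₀·e^(rT)/D − 0.2)/(1 − 0.2) = (46.7362·1.116915/72.9763 − 0.2)/0.8 = 0.64413192
λ = −ln(0.64413192)/9.6148 = 0.045747

B0=46.7362 lambda=0.0457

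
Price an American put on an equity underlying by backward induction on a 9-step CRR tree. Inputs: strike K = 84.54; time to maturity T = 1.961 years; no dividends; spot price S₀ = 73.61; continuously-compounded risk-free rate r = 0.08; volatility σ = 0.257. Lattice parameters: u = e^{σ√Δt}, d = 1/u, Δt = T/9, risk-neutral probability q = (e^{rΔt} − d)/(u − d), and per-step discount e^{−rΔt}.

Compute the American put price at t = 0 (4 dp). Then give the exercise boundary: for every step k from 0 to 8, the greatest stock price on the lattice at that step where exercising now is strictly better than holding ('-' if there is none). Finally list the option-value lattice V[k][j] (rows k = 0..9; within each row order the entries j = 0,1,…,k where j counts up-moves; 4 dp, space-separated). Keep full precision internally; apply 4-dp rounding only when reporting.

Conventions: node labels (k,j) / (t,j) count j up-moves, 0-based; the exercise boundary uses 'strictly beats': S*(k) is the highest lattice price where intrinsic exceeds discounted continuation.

Δt=0.21789  u=1.12746  d=0.88695  q=0.54316  discount=0.98272
step 9 (expiry): payoffs max(K−S,0) = 59.5343 52.7538 44.1347 33.1785 19.2514 1.5480 0.0000 0.0000 0.0000 0.0000
step 8: (k=8,j=0): S=28.1929, K−S=56.3471, hold=54.8863 ⇒ V=56.3471 exercise | (k=8,j=1): S=35.8376, K−S=48.7024, hold=47.2416 ⇒ V=48.7024 exercise | (k=8,j=2): S=45.5552, K−S=38.9848, hold=37.5239 ⇒ V=38.9848 exercise | (k=8,j=3): S=57.9079, K−S=26.6321, hold=25.1713 ⇒ V=26.6321 exercise | (k=8,j=4): S=73.6100, K−S=10.9300, hold=9.4691 ⇒ V=10.9300 exercise | (k=8,j=5): S=93.5699, K−S=0.0000, hold=0.6949 ⇒ V=0.6949 continue | (k=8,j=6): S=118.9421, K−S=0.0000, hold=0.0000 ⇒ V=0.0000 continue | (k=8,j=7): S=151.1941, K−S=0.0000, hold=0.0000 ⇒ V=0.0000 continue | (k=8,j=8): S=192.1915, K−S=0.0000, hold=0.0000 ⇒ V=0.0000 continue  boundary S*=73.6100
step 7: (k=7,j=0): S=31.7862, K−S=52.7538, hold=51.2929 ⇒ V=52.7538 exercise | (k=7,j=1): S=40.4053, K−S=44.1347, hold=42.6738 ⇒ V=44.1347 exercise | (k=7,j=2): S=51.3615, K−S=33.1785, hold=31.7176 ⇒ V=33.1785 exercise | (k=7,j=3): S=65.2886, K−S=19.2514, hold=17.7906 ⇒ V=19.2514 exercise | (k=7,j=4): S=82.9920, K−S=1.5480, hold=5.2779 ⇒ V=5.2779 continue | (k=7,j=5): S=105.4960, K−S=0.0000, hold=0.3120 ⇒ V=0.3120 continue | (k=7,j=6): S=134.1020, K−S=0.0000, hold=0.0000 ⇒ V=0.0000 continue | (k=7,j=7): S=170.4647, K−S=0.0000, hold=0.0000 ⇒ V=0.0000 continue  boundary S*=65.2886
step 6: (k=6,j=0): S=35.8376, K−S=48.7024, hold=47.2416 ⇒ V=48.7024 exercise | (k=6,j=1): S=45.5552, K−S=38.9848, hold=37.5239 ⇒ V=38.9848 exercise | (k=6,j=2): S=57.9079, K−S=26.6321, hold=25.1713 ⇒ V=26.6321 exercise | (k=6,j=3): S=73.6100, K−S=10.9300, hold=11.4601 ⇒ V=11.4601 continue | (k=6,j=4): S=93.5699, K−S=0.0000, hold=2.5361 ⇒ V=2.5361 continue | (k=6,j=5): S=118.9421, K−S=0.0000, hold=0.1401 ⇒ V=0.1401 continue | (k=6,j=6): S=151.1941, K−S=0.0000, hold=0.0000 ⇒ V=0.0000 continue  boundary S*=57.9079
step 5: (k=5,j=0): S=40.4053, K−S=44.1347, hold=42.6738 ⇒ V=44.1347 exercise | (k=5,j=1): S=51.3615, K−S=33.1785, hold=31.7176 ⇒ V=33.1785 exercise | (k=5,j=2): S=65.2886, K−S=19.2514, hold=18.0735 ⇒ V=19.2514 exercise | (k=5,j=3): S=82.9920, K−S=1.5480, hold=6.4987 ⇒ V=6.4987 continue | (k=5,j=4): S=105.4960, K−S=0.0000, hold=1.2133 ⇒ V=1.2133 continue | (k=5,j=5): S=134.1020, K−S=0.0000, hold=0.0629 ⇒ V=0.0629 continue  boundary S*=65.2886
step 4: (k=4,j=0): S=45.5552, K−S=38.9848, hold=37.5239 ⇒ V=38.9848 exercise | (k=4,j=1): S=57.9079, K−S=26.6321, hold=25.1713 ⇒ V=26.6321 exercise | (k=4,j=2): S=73.6100, K−S=10.9300, hold=12.1117 ⇒ V=12.1117 continue | (k=4,j=3): S=93.5699, K−S=0.0000, hold=3.5652 ⇒ V=3.5652 continue | (k=4,j=4): S=118.9421, K−S=0.0000, hold=0.5783 ⇒ V=0.5783 continue  boundary S*=57.9079
step 3: (k=3,j=0): S=51.3615, K−S=33.1785, hold=31.7176 ⇒ V=33.1785 exercise | (k=3,j=1): S=65.2886, K−S=19.2514, hold=18.4213 ⇒ V=19.2514 exercise | (k=3,j=2): S=82.9920, K−S=1.5480, hold=7.3405 ⇒ V=7.3405 continue | (k=3,j=3): S=105.4960, K−S=0.0000, hold=1.9093 ⇒ V=1.9093 continue  boundary S*=65.2886
step 2: (k=2,j=0): S=57.9079, K−S=26.6321, hold=25.1713 ⇒ V=26.6321 exercise | (k=2,j=1): S=73.6100, K−S=10.9300, hold=12.5611 ⇒ V=12.5611 continue | (k=2,j=2): S=93.5699, K−S=0.0000, hold=4.3146 ⇒ V=4.3146 continue  boundary S*=57.9079
step 1: (k=1,j=0): S=65.2886, K−S=19.2514, hold=18.6612 ⇒ V=19.2514 exercise | (k=1,j=1): S=82.9920, K−S=1.5480, hold=7.9423 ⇒ V=7.9423 continue  boundary S*=65.2886
step 0: (k=0,j=0): S=73.6100, K−S=10.9300, hold=12.8823 ⇒ V=12.8823 continue  boundary S*=-

price = 12.8823
boundary = - 65.2886 57.9079 65.2886 57.9079 65.2886 57.9079 65.2886 73.6100
tree:
12.8823
19.2514 7.9423
26.6321 12.5611 4.3146
33.1785 19.2514 7.3405 1.9093
38.9848 26.6321 12.1117 3.5652 0.5783
44.1347 33.1785 19.2514 6.4987 1.2133 0.0629
48.7024 38.9848 26.6321 11.4601 2.5361 0.1401 0.0000
52.7538 44.1347 33.1785 19.2514 5.2779 0.3120 0.0000 0.0000
56.3471 48.7024 38.9848 26.6321 10.9300 0.6949 0.0000 0.0000 0.0000
59.5343 52.7538 44.1347 33.1785 19.2514 1.5480 0.0000 0.0000 0.0000 0.0000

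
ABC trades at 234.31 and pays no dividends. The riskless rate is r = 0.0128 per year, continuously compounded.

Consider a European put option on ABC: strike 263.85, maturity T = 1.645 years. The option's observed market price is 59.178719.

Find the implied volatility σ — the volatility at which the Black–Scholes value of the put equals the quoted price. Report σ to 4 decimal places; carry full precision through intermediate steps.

sigma = 0.3700

At σ = 0.3700 the Black–Scholes value reproduces the quote:
σ√T = 0.37·√1.645 = 0.474553
d₁ = (ln(S/K) + (r+σ²/2)T) / (σ√T) = (ln(234.31/263.85) + (0.0128+0.37²/2)·1.645) / 0.474553 = (-0.118736 + 0.133656) / 0.474553 = 0.031441
d₂ = d₁ − σ√T = 0.031441 − 0.474553 = -0.443112
e^{−rT} = 0.979164
N(−d₁) = 0.487459,  N(−d₂) = 0.671158
V = K·e^{−rT}·N(−d₂) − S·N(−d₁) = 173.395200 − 114.216481 = 59.178719 (the observed quote) — the price is monotone increasing in volatility, hence this σ is the only solution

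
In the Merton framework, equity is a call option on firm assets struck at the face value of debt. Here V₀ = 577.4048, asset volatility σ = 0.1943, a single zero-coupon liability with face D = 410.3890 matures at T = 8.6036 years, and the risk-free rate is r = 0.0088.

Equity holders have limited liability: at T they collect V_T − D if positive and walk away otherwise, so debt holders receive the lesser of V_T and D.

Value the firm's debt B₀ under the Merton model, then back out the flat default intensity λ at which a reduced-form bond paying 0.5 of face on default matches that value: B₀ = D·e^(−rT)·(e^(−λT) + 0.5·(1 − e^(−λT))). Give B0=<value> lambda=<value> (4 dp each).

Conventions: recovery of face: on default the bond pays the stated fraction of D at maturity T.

Work the structural quantities from V₀ = 577.4048 against face 410.3890:
d₁ = [ln(V₀/D) + (r + σ²/2)T] / (σ√T)
   = [ln(577.4048/410.3890) + (0.0088 + 0.5·0.1943²)·8.6036] / (0.1943·√8.6036)
   = [0.341438 + 0.238115] / 0.569919 = 1.016905
d₂ = d₁ − σ√T = 1.016905 − 0.569919 = 0.446987
N(d₁) = 0.845401,  N(d₂) = 0.672558,  e^(−rT) = 0.927083
E₀ = V₀·N(d₁) − D·e^(−rT)·N(d₂)
   = 577.4048·0.845401 − 410.3890·0.927083·0.672558 = 232.253913
B₀ = V₀ − E₀ = 577.4048 − 232.253913 = 345.150887
e^(−λT) = (B₀·e^(rT)/D − 0.5)/(1 − 0.5) = (345.1509·1.078652/410.3890 − 0.5)/0.5 = 0.81436416
λ = −ln(0.81436416)/8.6036 = 0.023868

B0=345.1509 lambda=0.0239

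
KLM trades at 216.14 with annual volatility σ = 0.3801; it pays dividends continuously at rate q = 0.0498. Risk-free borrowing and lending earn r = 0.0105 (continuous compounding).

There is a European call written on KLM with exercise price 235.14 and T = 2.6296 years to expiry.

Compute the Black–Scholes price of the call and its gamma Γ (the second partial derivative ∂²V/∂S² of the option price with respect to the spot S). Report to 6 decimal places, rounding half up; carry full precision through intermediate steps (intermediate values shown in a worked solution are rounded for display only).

σ√T = 0.3801·√2.6296 = 0.616372
d₁ = (ln(S/K) + (r−q+σ²/2)T) / (σ√T) = (ln(216.14/235.14) + (0.0105−0.0498+0.3801²/2)·2.6296) / 0.616372 = (-0.084255 + 0.086614) / 0.616372 = 0.003827
d₂ = d₁ − σ√T = 0.003827 − 0.616372 = -0.612544
e^{−rT} = 0.972767
e^{−qT} = 0.877258
N(d₁) = 0.501527,  N(d₂) = 0.270089
Call price V = S·e^{−qT}·N(d₁) − K·e^{−rT}·N(d₂) = 95.094789 − 61.779143 = 33.315646
φ(d₁) = (1/√(2π))·e^{−d₁²/2} = 0.398939
Γ = e^{−qT}·φ(d₁) / (S·σ·√T) = 0.002627

price = 33.315646
Γ = 0.002627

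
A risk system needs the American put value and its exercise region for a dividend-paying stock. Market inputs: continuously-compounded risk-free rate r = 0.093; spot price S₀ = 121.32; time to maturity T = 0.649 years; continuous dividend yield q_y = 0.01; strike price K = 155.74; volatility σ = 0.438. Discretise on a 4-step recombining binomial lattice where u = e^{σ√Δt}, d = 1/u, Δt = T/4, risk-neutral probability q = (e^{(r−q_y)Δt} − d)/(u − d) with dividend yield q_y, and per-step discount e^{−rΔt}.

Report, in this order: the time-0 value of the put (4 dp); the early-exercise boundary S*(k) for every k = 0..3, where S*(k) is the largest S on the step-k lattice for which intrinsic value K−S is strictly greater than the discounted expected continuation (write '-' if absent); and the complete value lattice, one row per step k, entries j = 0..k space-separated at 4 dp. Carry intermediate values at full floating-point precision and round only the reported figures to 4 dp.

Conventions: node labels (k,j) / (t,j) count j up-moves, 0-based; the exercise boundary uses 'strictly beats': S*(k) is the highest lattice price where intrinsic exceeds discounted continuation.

price = 37.5029
boundary = - 101.6976 85.2490 101.6976
tree:
37.5029
54.0424 21.7311
70.4910 35.2717 8.5429
84.2792 54.0424 17.1478 0.0000
95.8373 70.4910 34.4200 0.0000 0.0000

Δt=0.16225, u=1.19295, d=0.83826, q=0.49423, disc=e^(-rΔt)=0.98502
k=4 terminal: V=max(K-S,0) → 95.8373 70.4910 34.4200 0.0000 0.0000
k=3: j=0 S=71.4608 intr=84.2792 cont=82.0627 V=84.2792[EX]; j=1 S=101.6976 intr=54.0424 cont=51.8749 V=54.0424[EX]; j=2 S=144.7285 intr=11.0115 cont=17.1478 V=17.1478[hold]; j=3 S=205.9667 intr=0.0000 cont=0.0000 V=0.0000[hold]  S*(3)=101.6976
k=2: j=0 S=85.2490 intr=70.4910 cont=68.2968 V=70.4910[EX]; j=1 S=121.3200 intr=34.4200 cont=35.2717 V=35.2717[hold]; j=2 S=172.6535 intr=0.0000 cont=8.5429 V=8.5429[hold]  S*(2)=85.2490
k=1: j=0 S=101.6976 intr=54.0424 cont=52.2895 V=54.0424[EX]; j=1 S=144.7285 intr=11.0115 cont=21.7311 V=21.7311[hold]  S*(1)=101.6976
k=0: j=0 S=121.3200 intr=34.4200 cont=37.5029 V=37.5029[hold]  S*(0)=-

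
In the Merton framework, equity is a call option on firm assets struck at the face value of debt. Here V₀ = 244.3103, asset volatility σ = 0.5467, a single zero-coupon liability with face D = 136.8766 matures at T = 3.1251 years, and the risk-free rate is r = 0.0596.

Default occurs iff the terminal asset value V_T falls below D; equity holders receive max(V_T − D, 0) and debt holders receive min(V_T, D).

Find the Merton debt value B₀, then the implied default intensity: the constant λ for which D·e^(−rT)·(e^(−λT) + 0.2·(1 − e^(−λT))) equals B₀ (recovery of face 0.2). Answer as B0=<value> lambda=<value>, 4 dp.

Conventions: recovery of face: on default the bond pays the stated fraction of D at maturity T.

Equity is a call on the firm's assets struck at D = 136.8766:
d₁ = [ln(V₀/D) + (r + σ²/2)T] / (σ√T)
   = [ln(244.3103/136.8766) + (0.0596 + 0.5·0.5467²)·3.1251] / (0.5467·√3.1251)
   = [0.579359 + 0.653272] / 0.966454 = 1.275417
d₂ = d₁ − σ√T = 1.275417 − 0.966454 = 0.308964
N(d₁) = 0.898919,  N(d₂) = 0.621325,  e^(−rT) = 0.830061
E₀ = V₀·N(d₁) − D·e^(−rT)·N(d₂)
   = 244.3103·0.898919 − 136.8766·0.830061·0.621325 = 149.022751
B₀ = V₀ − E₀ = 244.3103 − 149.022751 = 95.287549
e^(−λT) = (B₀·e^(rT)/D − 0.2)/(1 − 0.2) = (95.2875·1.204731/136.8766 − 0.2)/0.8 = 0.79835090
λ = −ln(0.79835090)/3.1251 = 0.072064

B0=95.2875 lambda=0.0721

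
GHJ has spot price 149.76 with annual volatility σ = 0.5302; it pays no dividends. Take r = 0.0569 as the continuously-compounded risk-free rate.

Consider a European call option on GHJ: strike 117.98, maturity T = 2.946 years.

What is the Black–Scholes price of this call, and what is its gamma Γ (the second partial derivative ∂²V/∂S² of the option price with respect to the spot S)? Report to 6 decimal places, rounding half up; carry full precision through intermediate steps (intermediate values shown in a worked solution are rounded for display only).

σ√T = 0.5302·√2.946 = 0.910031
d₁ = (ln(S/K) + (r+σ²/2)T) / (σ√T) = (ln(149.76/117.98) + (0.0569+0.5302²/2)·2.946) / 0.910031 = (0.238519 + 0.581705) / 0.910031 = 0.901315
d₂ = d₁ − σ√T = 0.901315 − 0.910031 = -0.008716
e^{−rT} = 0.845669
N(d₁) = 0.816290,  N(d₂) = 0.496523
Call price V = S·N(d₁) − K·e^{−rT}·N(d₂) = 122.247522 − 49.539090 = 72.708432
φ(d₁) = (1/√(2π))·e^{−d₁²/2} = 0.265770
Γ = φ(d₁) / (S·σ·√T) = 0.001950

price = 72.708432
Γ = 0.001950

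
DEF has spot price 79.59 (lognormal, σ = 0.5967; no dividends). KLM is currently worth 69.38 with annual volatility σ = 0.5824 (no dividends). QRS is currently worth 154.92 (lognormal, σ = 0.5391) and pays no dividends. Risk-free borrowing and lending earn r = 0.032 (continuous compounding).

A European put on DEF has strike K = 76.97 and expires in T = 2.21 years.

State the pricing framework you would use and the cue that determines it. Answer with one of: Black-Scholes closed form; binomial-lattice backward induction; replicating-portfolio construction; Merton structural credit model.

Key observation: the strike-76.97 put on DEF is European-exercise on a continuously-modelled lognormal underlying, so its value is a single closed-form evaluation.

framework: Black-Scholes closed form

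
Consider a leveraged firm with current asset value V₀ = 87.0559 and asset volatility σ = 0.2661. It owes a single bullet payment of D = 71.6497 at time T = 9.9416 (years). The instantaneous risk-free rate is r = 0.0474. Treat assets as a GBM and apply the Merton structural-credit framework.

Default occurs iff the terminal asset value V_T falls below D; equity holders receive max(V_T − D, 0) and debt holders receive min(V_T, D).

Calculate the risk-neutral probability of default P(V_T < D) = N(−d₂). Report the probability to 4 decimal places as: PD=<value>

With assets at 87.0559 and a single debt payment of 71.6497 at 9.9416 years:
d₁ = [ln(V₀/D) + (r + σ²/2)T] / (σ√T)
   = [ln(87.0559/71.6497) + (0.0474 + 0.5·0.2661²)·9.9416] / (0.2661·√9.9416)
   = [0.194761 + 0.823210] / 0.839021 = 1.213285
d₂ = d₁ − σ√T = 1.213285 − 0.839021 = 0.374263
risk-neutral PD = N(−d₂) = N(-0.374263) = 0.354104

PD=0.3541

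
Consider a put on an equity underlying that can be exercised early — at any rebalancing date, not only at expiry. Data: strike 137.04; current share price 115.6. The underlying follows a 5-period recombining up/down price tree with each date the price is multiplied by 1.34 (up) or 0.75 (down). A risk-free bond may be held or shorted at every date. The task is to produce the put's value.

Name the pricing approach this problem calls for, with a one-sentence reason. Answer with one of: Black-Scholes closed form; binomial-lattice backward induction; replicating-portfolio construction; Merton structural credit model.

Key observation: an American put (K = 137.04, S₀ = 115.6) on a 5-date tree has no closed form — the optimal stopping decision is embedded and must be resolved recursively from expiry.

framework: binomial-lattice backward induction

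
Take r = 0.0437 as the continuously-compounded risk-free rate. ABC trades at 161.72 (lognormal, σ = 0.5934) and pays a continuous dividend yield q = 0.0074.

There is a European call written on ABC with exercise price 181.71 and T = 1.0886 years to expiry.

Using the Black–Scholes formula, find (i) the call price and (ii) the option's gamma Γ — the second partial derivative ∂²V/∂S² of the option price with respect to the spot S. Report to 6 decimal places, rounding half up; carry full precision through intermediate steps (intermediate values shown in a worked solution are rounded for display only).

σ√T = 0.5934·√1.0886 = 0.619130
d₁ = (ln(S/K) + (r−q+σ²/2)T) / (σ√T) = (ln(161.72/181.71) + (0.0437−0.0074+0.5934²/2)·1.0886) / 0.619130 = (-0.116546 + 0.231177) / 0.619130 = 0.185149
d₂ = d₁ − σ√T = 0.185149 − 0.619130 = -0.433980
e^{−rT} = 0.953542
e^{−qT} = 0.991977
N(d₁) = 0.573444,  N(d₂) = 0.332151
Call price V = S·e^{−qT}·N(d₁) − K·e^{−rT}·N(d₂) = 91.993313 − 57.551232 = 34.442081
φ(d₁) = (1/√(2π))·e^{−d₁²/2} = 0.392163
Γ = e^{−qT}·φ(d₁) / (S·σ·√T) = 0.003885

price = 34.442081
Γ = 0.003885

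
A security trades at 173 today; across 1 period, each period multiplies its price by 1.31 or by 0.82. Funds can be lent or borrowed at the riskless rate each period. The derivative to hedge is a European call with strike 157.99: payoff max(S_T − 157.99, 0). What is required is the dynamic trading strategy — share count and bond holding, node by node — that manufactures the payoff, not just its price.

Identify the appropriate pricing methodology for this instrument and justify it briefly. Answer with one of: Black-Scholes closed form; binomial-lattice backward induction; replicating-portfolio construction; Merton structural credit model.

framework: replicating-portfolio construction

Key observation: the task asks for the hedge itself — share and bond holdings at every node of the 1-period tree on spot 173 with factors 1.31/0.82 — which is exactly what the replicating-portfolio construction produces.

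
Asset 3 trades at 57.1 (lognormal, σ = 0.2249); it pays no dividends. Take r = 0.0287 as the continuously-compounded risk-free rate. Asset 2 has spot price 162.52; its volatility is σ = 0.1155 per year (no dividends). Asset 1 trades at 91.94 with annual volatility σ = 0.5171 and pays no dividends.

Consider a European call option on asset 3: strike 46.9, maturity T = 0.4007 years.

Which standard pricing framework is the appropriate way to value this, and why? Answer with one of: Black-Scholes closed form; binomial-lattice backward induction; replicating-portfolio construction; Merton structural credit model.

Key observation: a European-exercise option on asset 3 struck at 46.9 — a GBM underlying with constant parameters — admits an analytic price: the data contain no early exercise, no discrete tree, no debt structure.

framework: Black-Scholes closed form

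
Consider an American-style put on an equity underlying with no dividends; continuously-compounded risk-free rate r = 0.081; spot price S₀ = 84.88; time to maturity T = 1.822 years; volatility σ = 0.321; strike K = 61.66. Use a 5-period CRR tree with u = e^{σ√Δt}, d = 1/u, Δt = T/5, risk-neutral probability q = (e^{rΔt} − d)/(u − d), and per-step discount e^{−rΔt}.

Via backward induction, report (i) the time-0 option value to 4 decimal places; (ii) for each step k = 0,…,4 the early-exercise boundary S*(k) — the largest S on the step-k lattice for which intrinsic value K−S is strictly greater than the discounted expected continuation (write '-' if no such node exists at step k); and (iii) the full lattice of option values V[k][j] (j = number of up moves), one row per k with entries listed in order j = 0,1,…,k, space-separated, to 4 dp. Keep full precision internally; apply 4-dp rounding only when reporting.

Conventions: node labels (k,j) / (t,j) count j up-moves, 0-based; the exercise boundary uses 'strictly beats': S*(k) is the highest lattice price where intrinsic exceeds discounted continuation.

price = 2.3218
boundary = - - - 47.4615 39.1009
tree:
2.3218
4.3731 0.6235
8.0263 1.3620 0.0000
14.1985 2.9753 0.0000 0.0000
22.5591 6.4996 0.0000 0.0000 0.0000
29.4470 14.1985 0.0000 0.0000 0.0000 0.0000

params: Δt=0.36440 u=1.21382 d=0.82384 q=0.52852 e^(-rΔt)=0.97091
t_5 payoffs: 29.4470 14.1985 0.0000 0.0000 0.0000 0.0000
t_4: node(4,0) S=39.1009 payoff=22.5591 vs cont=20.7657 → 22.5591 [stop]  node(4,1) S=57.6097 payoff=4.0503 vs cont=6.4996 → 6.4996 [wait]  node(4,2) S=84.8800 payoff=0.0000 vs cont=0.0000 → 0.0000 [wait]  node(4,3) S=125.0590 payoff=0.0000 vs cont=0.0000 → 0.0000 [wait]  node(4,4) S=184.2571 payoff=0.0000 vs cont=0.0000 → 0.0000 [wait]  ⇒ S*(4)=39.1009
t_3: node(3,0) S=47.4615 payoff=14.1985 vs cont=13.6620 → 14.1985 [stop]  node(3,1) S=69.9279 payoff=0.0000 vs cont=2.9753 → 2.9753 [wait]  node(3,2) S=103.0291 payoff=0.0000 vs cont=0.0000 → 0.0000 [wait]  node(3,3) S=151.7992 payoff=0.0000 vs cont=0.0000 → 0.0000 [wait]  ⇒ S*(3)=47.4615
t_2: node(2,0) S=57.6097 payoff=4.0503 vs cont=8.0263 → 8.0263 [wait]  node(2,1) S=84.8800 payoff=0.0000 vs cont=1.3620 → 1.3620 [wait]  node(2,2) S=125.0590 payoff=0.0000 vs cont=0.0000 → 0.0000 [wait]  ⇒ S*(2)=-
t_1: node(1,0) S=69.9279 payoff=0.0000 vs cont=4.3731 → 4.3731 [wait]  node(1,1) S=103.0291 payoff=0.0000 vs cont=0.6235 → 0.6235 [wait]  ⇒ S*(1)=-
t_0: node(0,0) S=84.8800 payoff=0.0000 vs cont=2.3218 → 2.3218 [wait]  ⇒ S*(0)=-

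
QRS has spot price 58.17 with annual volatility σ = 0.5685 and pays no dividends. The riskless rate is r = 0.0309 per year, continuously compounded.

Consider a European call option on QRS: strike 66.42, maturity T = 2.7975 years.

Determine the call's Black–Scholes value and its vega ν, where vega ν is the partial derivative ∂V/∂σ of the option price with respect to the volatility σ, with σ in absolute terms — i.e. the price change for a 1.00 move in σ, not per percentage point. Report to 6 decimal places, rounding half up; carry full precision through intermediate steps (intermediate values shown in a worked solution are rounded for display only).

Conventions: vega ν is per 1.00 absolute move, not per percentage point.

σ√T = 0.5685·√2.7975 = 0.950858
d₁ = (ln(S/K) + (r+σ²/2)T) / (σ√T) = (ln(58.17/66.42) + (0.0309+0.5685²/2)·2.7975) / 0.950858 = (-0.132628 + 0.538508) / 0.950858 = 0.426856
d₂ = d₁ − σ√T = 0.426856 − 0.950858 = -0.524002
e^{−rT} = 0.917188
N(d₁) = 0.665258,  N(d₂) = 0.300139
Call price V = S·N(d₁) − K·e^{−rT}·N(d₂) = 38.698055 − 18.284341 = 20.413714
φ(d₁) = (1/√(2π))·e^{−d₁²/2} = 0.364204
ν = S·φ(d₁)·√T = 35.434688

price = 20.413714
ν = 35.434688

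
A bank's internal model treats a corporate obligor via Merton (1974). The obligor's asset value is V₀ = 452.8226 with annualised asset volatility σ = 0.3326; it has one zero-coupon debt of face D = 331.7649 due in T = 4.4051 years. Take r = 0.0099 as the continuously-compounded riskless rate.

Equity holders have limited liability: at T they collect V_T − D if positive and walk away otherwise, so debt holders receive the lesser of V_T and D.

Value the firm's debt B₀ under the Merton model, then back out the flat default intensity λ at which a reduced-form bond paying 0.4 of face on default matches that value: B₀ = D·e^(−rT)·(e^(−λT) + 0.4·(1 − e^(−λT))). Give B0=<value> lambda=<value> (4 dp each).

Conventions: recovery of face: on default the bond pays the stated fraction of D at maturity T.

Work the structural quantities from V₀ = 452.8226 against face 331.7649:
d₁ = [ln(V₀/D) + (r + σ²/2)T] / (σ√T)
   = [ln(452.8226/331.7649) + (0.0099 + 0.5·0.3326²)·4.4051] / (0.3326·√4.4051)
   = [0.311074 + 0.287263] / 0.698072 = 0.857127
d₂ = d₁ − σ√T = 0.857127 − 0.698072 = 0.159056
N(d₁) = 0.804313,  N(d₂) = 0.563187,  e^(−rT) = 0.957327
E₀ = V₀·N(d₁) − D·e^(−rT)·N(d₂)
   = 452.8226·0.804313 − 331.7649·0.957327·0.563187 = 185.338484
B₀ = V₀ − E₀ = 452.8226 − 185.338484 = 267.484116
e^(−λT) = (B₀·e^(rT)/D − 0.4)/(1 − 0.4) = (267.4841·1.044575/331.7649 − 0.4)/0.6 = 0.73697444
λ = −ln(0.73697444)/4.4051 = 0.069284

B0=267.4841 lambda=0.0693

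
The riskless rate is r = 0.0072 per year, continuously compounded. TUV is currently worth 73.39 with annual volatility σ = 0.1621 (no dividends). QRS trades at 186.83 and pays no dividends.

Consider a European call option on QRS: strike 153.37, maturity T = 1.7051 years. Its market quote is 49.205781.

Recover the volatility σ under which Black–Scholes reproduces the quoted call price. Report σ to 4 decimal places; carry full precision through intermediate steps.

sigma = 0.3221

At σ = 0.3221 the Black–Scholes value reproduces the quote:
σ√T = 0.3221·√1.7051 = 0.420596
d₁ = (ln(S/K) + (r+σ²/2)T) / (σ√T) = (ln(186.83/153.37) + (0.0072+0.3221²/2)·1.7051) / 0.420596 = (0.197346 + 0.100727) / 0.420596 = 0.708692
d₂ = d₁ − σ√T = 0.708692 − 0.420596 = 0.288095
e^{−rT} = 0.987798
N(d₁) = 0.760742,  N(d₂) = 0.613363
V = S·N(d₁) − K·e^{−rT}·N(d₂) = 142.129444 − 92.923663 = 49.205781 (equal to the quote); since ∂V/∂σ > 0 for all σ, the implied volatility is unique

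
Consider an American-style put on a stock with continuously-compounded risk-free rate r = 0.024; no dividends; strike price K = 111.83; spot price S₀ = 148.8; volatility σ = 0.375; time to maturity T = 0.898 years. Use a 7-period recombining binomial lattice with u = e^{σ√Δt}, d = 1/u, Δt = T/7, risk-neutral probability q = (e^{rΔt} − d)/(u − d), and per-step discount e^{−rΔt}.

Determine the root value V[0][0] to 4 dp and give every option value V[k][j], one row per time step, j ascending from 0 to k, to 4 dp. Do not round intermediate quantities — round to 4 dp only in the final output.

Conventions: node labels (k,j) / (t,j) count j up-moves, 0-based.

Δt=0.12829, u=1.14375, d=0.87432, q=0.47792, disc=e^(-rΔt)=0.99693
k=7 terminal: V=max(K-S,0) → 53.7160 35.8071 12.3793 0.0000 0.0000 0.0000 0.0000 0.0000
k=6: j=0 S=66.4680 intr=45.3620 cont=45.0182 V=45.3620[EX]; j=1 S=86.9513 intr=24.8787 cont=24.5349 V=24.8787[EX]; j=2 S=113.7469 intr=0.0000 cont=6.4432 V=6.4432[hold]; j=3 S=148.8000 intr=0.0000 cont=0.0000 V=0.0000[hold]; j=4 S=194.6554 intr=0.0000 cont=0.0000 V=0.0000[hold]; j=5 S=254.6419 intr=0.0000 cont=0.0000 V=0.0000[hold]; j=6 S=333.1142 intr=0.0000 cont=0.0000 V=0.0000[hold]
k=5: j=0 S=76.0229 intr=35.8071 cont=35.4633 V=35.8071[EX]; j=1 S=99.4507 intr=12.3793 cont=16.0187 V=16.0187[hold]; j=2 S=130.0982 intr=0.0000 cont=3.3535 V=3.3535[hold]; j=3 S=170.1902 intr=0.0000 cont=0.0000 V=0.0000[hold]; j=4 S=222.6374 intr=0.0000 cont=0.0000 V=0.0000[hold]; j=5 S=291.2470 intr=0.0000 cont=0.0000 V=0.0000[hold]
k=4: j=0 S=86.9513 intr=24.8787 cont=26.2689 V=26.2689[hold]; j=1 S=113.7469 intr=0.0000 cont=9.9351 V=9.9351[hold]; j=2 S=148.8000 intr=0.0000 cont=1.7454 V=1.7454[hold]; j=3 S=194.6554 intr=0.0000 cont=0.0000 V=0.0000[hold]; j=4 S=254.6419 intr=0.0000 cont=0.0000 V=0.0000[hold]
k=3: j=0 S=99.4507 intr=12.3793 cont=18.4060 V=18.4060[hold]; j=1 S=130.0982 intr=0.0000 cont=6.0026 V=6.0026[hold]; j=2 S=170.1902 intr=0.0000 cont=0.9085 V=0.9085[hold]; j=3 S=222.6374 intr=0.0000 cont=0.0000 V=0.0000[hold]
k=2: j=0 S=113.7469 intr=0.0000 cont=12.4398 V=12.4398[hold]; j=1 S=148.8000 intr=0.0000 cont=3.5571 V=3.5571[hold]; j=2 S=194.6554 intr=0.0000 cont=0.4728 V=0.4728[hold]
k=1: j=0 S=130.0982 intr=0.0000 cont=8.1694 V=8.1694[hold]; j=1 S=170.1902 intr=0.0000 cont=2.0767 V=2.0767[hold]
k=0: j=0 S=148.8000 intr=0.0000 cont=5.2414 V=5.2414[hold]

price = 5.2414
tree:
5.2414
8.1694 2.0767
12.4398 3.5571 0.4728
18.4060 6.0026 0.9085 0.0000
26.2689 9.9351 1.7454 0.0000 0.0000
35.8071 16.0187 3.3535 0.0000 0.0000 0.0000
45.3620 24.8787 6.4432 0.0000 0.0000 0.0000 0.0000
53.7160 35.8071 12.3793 0.0000 0.0000 0.0000 0.0000 0.0000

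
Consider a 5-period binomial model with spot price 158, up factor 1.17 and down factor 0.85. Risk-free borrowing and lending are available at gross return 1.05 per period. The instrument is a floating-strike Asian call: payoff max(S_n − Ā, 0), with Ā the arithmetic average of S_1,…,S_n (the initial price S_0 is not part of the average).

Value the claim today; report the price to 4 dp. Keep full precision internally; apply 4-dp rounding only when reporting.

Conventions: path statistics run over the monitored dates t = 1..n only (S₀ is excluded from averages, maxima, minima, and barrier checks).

price = 19.0664

Risk-neutral up-probability p* = (R−d)/(u−d) = (1.05−0.85)/(1.17−0.85) = 0.6250; the claim prices as the p*-weighted sum of path payoffs discounted by R^5.
Enumerate all 2^5 = 32 price paths (U = up ×1.17, D = down ×0.85); each path with k up-moves has probability p*^k·(1−p*)^(5−k).
DDDDD: Ā=99.6138, payoff=0.0000, prob=0.007416
UDDDD: Ā=137.1155, payoff=0.0000, prob=0.012360
DUDDD: Ā=127.0035, payoff=0.0000, prob=0.012360
UUDDD: Ā=174.8166, payoff=0.0000, prob=0.020599
DDUDD: Ā=118.4083, payoff=0.0000, prob=0.012360
UDUDD: Ā=162.9856, payoff=0.0000, prob=0.020599
DUUDD: Ā=152.8736, payoff=0.0000, prob=0.020599
UUUDD: Ā=210.4260, payoff=0.0000, prob=0.034332
DDDUD: Ā=111.1024, payoff=0.0000, prob=0.012360
UDDUD: Ā=152.9292, payoff=0.0000, prob=0.020599
DUDUD: Ā=142.8172, payoff=0.0000, prob=0.020599
UUDUD: Ā=196.5836, payoff=0.0000, prob=0.034332
DDUUD: Ā=134.2220, payoff=0.0000, prob=0.020599
UDUUD: Ā=184.7526, payoff=0.0000, prob=0.034332
DUUUD: Ā=174.6406, payoff=8.1915, prob=0.034332
UUUUD: Ā=240.3877, payoff=11.2754, prob=0.057220
DDDDU: Ā=104.8924, payoff=0.0000, prob=0.012360
UDDDU: Ā=144.3813, payoff=0.0000, prob=0.020599
DUDDU: Ā=134.2693, payoff=0.0000, prob=0.020599
UUDDU: Ā=184.8177, payoff=0.0000, prob=0.034332
DDUDU: Ā=125.6741, payoff=7.1527, prob=0.020599
UDUDU: Ā=172.9866, payoff=9.8455, prob=0.034332
DUUDU: Ā=162.8746, payoff=19.9575, prob=0.034332
UUUDU: Ā=224.1921, payoff=27.4709, prob=0.057220
DDDUU: Ā=118.3681, payoff=14.4586, prob=0.020599
UDDUU: Ā=162.9303, payoff=19.9019, prob=0.034332
DUDUU: Ā=152.8183, payoff=30.0139, prob=0.034332
UUDUU: Ā=210.3498, payoff=41.3132, prob=0.057220
DDUUU: Ā=144.2231, payoff=38.6091, prob=0.034332
UDUUU: Ā=198.5188, payoff=53.1443, prob=0.057220
DUUUU: Ā=188.4068, payoff=63.2563, prob=0.057220
UUUUU: Ā=259.3364, payoff=87.0704, prob=0.095367
Price = Σ prob·payoff / R^5 = 24.334090 / 1.276282 = 19.0664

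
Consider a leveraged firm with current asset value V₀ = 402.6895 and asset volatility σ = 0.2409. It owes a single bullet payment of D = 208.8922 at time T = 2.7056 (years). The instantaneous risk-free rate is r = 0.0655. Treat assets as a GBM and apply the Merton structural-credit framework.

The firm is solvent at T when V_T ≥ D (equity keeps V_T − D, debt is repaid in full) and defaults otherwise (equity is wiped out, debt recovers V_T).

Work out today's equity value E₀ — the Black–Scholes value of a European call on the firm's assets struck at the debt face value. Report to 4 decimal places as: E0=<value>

Equity is a call on the firm's assets struck at D = 208.8922:
d₁ = [ln(V₀/D) + (r + σ²/2)T] / (σ√T)
   = [ln(402.6895/208.8922) + (0.0655 + 0.5·0.2409²)·2.7056] / (0.2409·√2.7056)
   = [0.656347 + 0.255724] / 0.396249 = 2.301760
d₂ = d₁ − σ√T = 2.301760 − 0.396249 = 1.905511
N(d₁) = 0.989326,  N(d₂) = 0.971643,  e^(−rT) = 0.837598
E₀ = V₀·N(d₁) − D·e^(−rT)·N(d₂)
   = 402.6895·0.989326 − 208.8922·0.837598·0.971643 = 228.384860

E0=228.3849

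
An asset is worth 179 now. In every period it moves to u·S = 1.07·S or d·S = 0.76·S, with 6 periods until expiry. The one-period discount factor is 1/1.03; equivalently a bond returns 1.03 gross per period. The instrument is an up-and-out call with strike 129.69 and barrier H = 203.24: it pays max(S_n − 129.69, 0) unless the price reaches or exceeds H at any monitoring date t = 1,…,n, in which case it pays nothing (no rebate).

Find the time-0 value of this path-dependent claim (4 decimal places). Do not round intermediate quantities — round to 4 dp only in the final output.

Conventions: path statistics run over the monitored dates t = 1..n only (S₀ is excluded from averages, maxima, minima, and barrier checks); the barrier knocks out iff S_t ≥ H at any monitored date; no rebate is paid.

Under the martingale measure an up-move has probability p* = 0.8710; value the claim as the probability-weighted average of per-path payoffs, discounted 6 periods at R = 1.03.
Enumerate all 2^6 = 64 price paths (U = up ×1.07, D = down ×0.76); each path with k up-moves has probability p*^k·(1−p*)^(6−k).
DDDDDD: M=136.0400, payoff=0.0000, prob=0.000005
UDDDDD: M=191.5300, payoff=0.0000, prob=0.000031
DUDDDD: M=145.5628, payoff=0.0000, prob=0.000031
UUDDDD: M=204.9371, payoff=0.0000, prob=0.000210
DDUDDD: M=136.0400, payoff=0.0000, prob=0.000031
UDUDDD: M=191.5300, payoff=0.0000, prob=0.000210
DUUDDD: M=155.7522, payoff=0.0000, prob=0.000210
UUUDDD: M=219.2827, payoff=0.0000, prob=0.001419
DDDUDD: M=136.0400, payoff=0.0000, prob=0.000031
UDDUDD: M=191.5300, payoff=0.0000, prob=0.000210
DUDUDD: M=145.5628, payoff=0.0000, prob=0.000210
UUDUDD: M=204.9371, payoff=0.0000, prob=0.001419
DDUUDD: M=136.0400, payoff=0.0000, prob=0.000210
UDUUDD: M=191.5300, payoff=0.0000, prob=0.001419
DUUUDD: M=166.6548, payoff=0.0000, prob=0.001419
UUUUDD: M=234.6325, payoff=0.0000, prob=0.009581
DDDDUD: M=136.0400, payoff=0.0000, prob=0.000031
UDDDUD: M=191.5300, payoff=0.0000, prob=0.000210
DUDDUD: M=145.5628, payoff=0.0000, prob=0.000210
UUDDUD: M=204.9371, payoff=0.0000, prob=0.001419
DDUDUD: M=136.0400, payoff=0.0000, prob=0.000210
UDUDUD: M=191.5300, payoff=0.0000, prob=0.001419
DUUDUD: M=155.7522, payoff=0.0000, prob=0.001419
UUUDUD: M=219.2827, payoff=0.0000, prob=0.009581
DDDUUD: M=136.0400, payoff=0.0000, prob=0.000210
UDDUUD: M=191.5300, payoff=0.0000, prob=0.001419
DUDUUD: M=145.5628, payoff=0.0000, prob=0.001419
UUDUUD: M=204.9371, payoff=0.0000, prob=0.009581
DDUUUD: M=136.0400, payoff=0.0000, prob=0.001419
UDUUUD: M=191.5300, payoff=5.8337, prob=0.009581
DUUUUD: M=178.3207, payoff=5.8337, prob=0.009581
UUUUUD: M=251.0568, payoff=0.0000, prob=0.064671
DDDDDU: M=136.0400, payoff=0.0000, prob=0.000031
UDDDDU: M=191.5300, payoff=0.0000, prob=0.000210
DUDDDU: M=145.5628, payoff=0.0000, prob=0.000210
UUDDDU: M=204.9371, payoff=0.0000, prob=0.001419
DDUDDU: M=136.0400, payoff=0.0000, prob=0.000210
UDUDDU: M=191.5300, payoff=0.0000, prob=0.001419
DUUDDU: M=155.7522, payoff=0.0000, prob=0.001419
UUUDDU: M=219.2827, payoff=0.0000, prob=0.009581
DDDUDU: M=136.0400, payoff=0.0000, prob=0.000210
UDDUDU: M=191.5300, payoff=0.0000, prob=0.001419
DUDUDU: M=145.5628, payoff=0.0000, prob=0.001419
UUDUDU: M=204.9371, payoff=0.0000, prob=0.009581
DDUUDU: M=136.0400, payoff=0.0000, prob=0.001419
UDUUDU: M=191.5300, payoff=5.8337, prob=0.009581
DUUUDU: M=166.6548, payoff=5.8337, prob=0.009581
UUUUDU: M=234.6325, payoff=0.0000, prob=0.064671
DDDDUU: M=136.0400, payoff=0.0000, prob=0.000210
UDDDUU: M=191.5300, payoff=0.0000, prob=0.001419
DUDDUU: M=145.5628, payoff=0.0000, prob=0.001419
UUDDUU: M=204.9371, payoff=0.0000, prob=0.009581
DDUDUU: M=136.0400, payoff=0.0000, prob=0.001419
UDUDUU: M=191.5300, payoff=5.8337, prob=0.009581
DUUDUU: M=155.7522, payoff=5.8337, prob=0.009581
UUUDUU: M=219.2827, payoff=0.0000, prob=0.064671
DDDUUU: M=136.0400, payoff=0.0000, prob=0.001419
UDDUUU: M=191.5300, payoff=5.8337, prob=0.009581
DUDUUU: M=145.5628, payoff=5.8337, prob=0.009581
UUDUUU: M=204.9371, payoff=0.0000, prob=0.064671
DDUUUU: M=136.0400, payoff=5.8337, prob=0.009581
UDUUUU: M=191.5300, payoff=61.1131, prob=0.064671
DUUUUU: M=190.8031, payoff=61.1131, prob=0.064671
UUUUUU: M=268.6307, payoff=0.0000, prob=0.436528
Price = Σ prob·payoff / R^6 = 8.407508 / 1.194052 = 7.0412

price = 7.0412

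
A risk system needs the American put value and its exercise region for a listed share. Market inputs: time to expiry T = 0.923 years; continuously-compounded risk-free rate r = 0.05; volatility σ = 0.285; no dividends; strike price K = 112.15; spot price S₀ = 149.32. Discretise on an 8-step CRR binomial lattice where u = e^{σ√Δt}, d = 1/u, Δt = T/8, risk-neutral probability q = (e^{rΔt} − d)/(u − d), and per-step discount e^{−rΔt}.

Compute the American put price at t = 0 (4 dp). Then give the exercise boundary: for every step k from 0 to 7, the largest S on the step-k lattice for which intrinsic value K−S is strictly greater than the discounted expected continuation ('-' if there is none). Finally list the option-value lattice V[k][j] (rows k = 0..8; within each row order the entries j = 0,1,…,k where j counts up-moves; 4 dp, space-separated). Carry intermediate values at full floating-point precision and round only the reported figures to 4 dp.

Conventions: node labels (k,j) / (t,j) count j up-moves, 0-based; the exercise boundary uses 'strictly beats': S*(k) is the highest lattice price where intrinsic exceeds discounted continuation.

price = 2.0652
boundary = - - - - - - 83.5343 92.0253
tree:
2.0652
3.4431 0.7418
5.6205 1.3538 0.1518
8.9411 2.4385 0.3089 0.0000
13.7741 4.3183 0.6286 0.0000 0.0000
20.3756 7.4779 1.2789 0.0000 0.0000 0.0000
28.6157 12.5528 2.6019 0.0000 0.0000 0.0000 0.0000
36.3232 20.1247 5.2938 0.0000 0.0000 0.0000 0.0000 0.0000
43.3195 28.6157 10.7707 0.0000 0.0000 0.0000 0.0000 0.0000 0.0000

params: Δt=0.11538 u=1.10165 d=0.90773 q=0.50565 e^(-rΔt)=0.99425
t_8 payoffs: 43.3195 28.6157 10.7707 0.0000 0.0000 0.0000 0.0000 0.0000 0.0000
t_7: node(7,0) S=75.8268 payoff=36.3232 vs cont=35.6781 → 36.3232 [stop]  node(7,1) S=92.0253 payoff=20.1247 vs cont=19.4796 → 20.1247 [stop]  node(7,2) S=111.6841 payoff=0.4659 vs cont=5.2938 → 5.2938 [wait]  node(7,3) S=135.5426 payoff=0.0000 vs cont=0.0000 → 0.0000 [wait]  node(7,4) S=164.4978 payoff=0.0000 vs cont=0.0000 → 0.0000 [wait]  node(7,5) S=199.6386 payoff=0.0000 vs cont=0.0000 → 0.0000 [wait]  node(7,6) S=242.2863 payoff=0.0000 vs cont=0.0000 → 0.0000 [wait]  node(7,7) S=294.0445 payoff=0.0000 vs cont=0.0000 → 0.0000 [wait]  ⇒ S*(7)=92.0253
t_6: node(6,0) S=83.5343 payoff=28.6157 vs cont=27.9706 → 28.6157 [stop]  node(6,1) S=101.3793 payoff=10.7707 vs cont=12.5528 → 12.5528 [wait]  node(6,2) S=123.0364 payoff=0.0000 vs cont=2.6019 → 2.6019 [wait]  node(6,3) S=149.3200 payoff=0.0000 vs cont=0.0000 → 0.0000 [wait]  node(6,4) S=181.2184 payoff=0.0000 vs cont=0.0000 → 0.0000 [wait]  node(6,5) S=219.9311 payoff=0.0000 vs cont=0.0000 → 0.0000 [wait]  node(6,6) S=266.9137 payoff=0.0000 vs cont=0.0000 → 0.0000 [wait]  ⇒ S*(6)=83.5343
t_5: node(5,0) S=92.0253 payoff=20.1247 vs cont=20.3756 → 20.3756 [wait]  node(5,1) S=111.6841 payoff=0.4659 vs cont=7.4779 → 7.4779 [wait]  node(5,2) S=135.5426 payoff=0.0000 vs cont=1.2789 → 1.2789 [wait]  node(5,3) S=164.4978 payoff=0.0000 vs cont=0.0000 → 0.0000 [wait]  node(5,4) S=199.6386 payoff=0.0000 vs cont=0.0000 → 0.0000 [wait]  node(5,5) S=242.2863 payoff=0.0000 vs cont=0.0000 → 0.0000 [wait]  ⇒ S*(5)=-
t_4: node(4,0) S=101.3793 payoff=10.7707 vs cont=13.7741 → 13.7741 [wait]  node(4,1) S=123.0364 payoff=0.0000 vs cont=4.3183 → 4.3183 [wait]  node(4,2) S=149.3200 payoff=0.0000 vs cont=0.6286 → 0.6286 [wait]  node(4,3) S=181.2184 payoff=0.0000 vs cont=0.0000 → 0.0000 [wait]  node(4,4) S=219.9311 payoff=0.0000 vs cont=0.0000 → 0.0000 [wait]  ⇒ S*(4)=-
t_3: node(3,0) S=111.6841 payoff=0.4659 vs cont=8.9411 → 8.9411 [wait]  node(3,1) S=135.5426 payoff=0.0000 vs cont=2.4385 → 2.4385 [wait]  node(3,2) S=164.4978 payoff=0.0000 vs cont=0.3089 → 0.3089 [wait]  node(3,3) S=199.6386 payoff=0.0000 vs cont=0.0000 → 0.0000 [wait]  ⇒ S*(3)=-
t_2: node(2,0) S=123.0364 payoff=0.0000 vs cont=5.6205 → 5.6205 [wait]  node(2,1) S=149.3200 payoff=0.0000 vs cont=1.3538 → 1.3538 [wait]  node(2,2) S=181.2184 payoff=0.0000 vs cont=0.1518 → 0.1518 [wait]  ⇒ S*(2)=-
t_1: node(1,0) S=135.5426 payoff=0.0000 vs cont=3.4431 → 3.4431 [wait]  node(1,1) S=164.4978 payoff=0.0000 vs cont=0.7418 → 0.7418 [wait]  ⇒ S*(1)=-
t_0: node(0,0) S=149.3200 payoff=0.0000 vs cont=2.0652 → 2.0652 [wait]  ⇒ S*(0)=-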